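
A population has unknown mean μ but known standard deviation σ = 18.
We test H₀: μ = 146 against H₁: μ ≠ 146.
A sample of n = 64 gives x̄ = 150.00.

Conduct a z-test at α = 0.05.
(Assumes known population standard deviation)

Answer: z = 1.7778, fail to reject H₀

Derivation:
Standard error: SE = σ/√n = 18/√64 = 2.2500
z-statistic: z = (x̄ - μ₀)/SE = (150.00 - 146)/2.2500 = 1.7778
Critical value: ±1.960
p-value = 0.0754
Decision: fail to reject H₀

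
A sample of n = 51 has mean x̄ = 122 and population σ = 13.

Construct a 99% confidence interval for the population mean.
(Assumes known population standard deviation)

Answer: (117.3106, 126.6894)

Derivation:
Confidence level: 99%, α = 0.01
z_0.005 = 2.576
SE = σ/√n = 13/√51 = 1.8204
Margin of error = 2.576 × 1.8204 = 4.6894
CI: x̄ ± margin = 122 ± 4.6894
CI: (117.3106, 126.6894)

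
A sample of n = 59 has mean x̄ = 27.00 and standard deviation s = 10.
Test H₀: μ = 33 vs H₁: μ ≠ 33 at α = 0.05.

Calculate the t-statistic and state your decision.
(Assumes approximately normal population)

df = n - 1 = 58
SE = s/√n = 10/√59 = 1.3019
t = (x̄ - μ₀)/SE = (27.00 - 33)/1.3019 = -4.6086
Critical value: t_{0.025,58} = ±2.002
p-value < 0.0001
Decision: reject H₀

Answer: t = -4.6086, reject H₀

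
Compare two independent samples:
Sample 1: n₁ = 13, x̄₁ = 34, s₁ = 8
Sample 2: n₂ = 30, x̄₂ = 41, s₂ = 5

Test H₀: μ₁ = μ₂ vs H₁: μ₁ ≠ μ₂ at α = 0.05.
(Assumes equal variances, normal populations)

Answer: t = -3.4935, reject H₀

Derivation:
Pooled variance: s²_p = [12×8² + 29×5²]/(41) = 36.4146
s_p = 6.0345
SE = s_p×√(1/n₁ + 1/n₂) = 6.0345×√(1/13 + 1/30) = 2.0037
t = (x̄₁ - x̄₂)/SE = (34 - 41)/2.0037 = -3.4935
df = 41, t-critical = ±2.020
Decision: reject H₀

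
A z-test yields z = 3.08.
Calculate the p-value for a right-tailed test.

Answer: p-value ≈ 0.0010

Derivation:
For z = 3.08:
p = P(Z > 3.08) = 1 - Φ(3.08) = 0.0010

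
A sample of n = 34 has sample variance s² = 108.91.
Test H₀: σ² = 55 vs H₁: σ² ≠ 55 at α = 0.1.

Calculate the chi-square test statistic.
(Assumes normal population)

df = n - 1 = 33
χ² = (n-1)s²/σ₀² = 33×108.91/55 = 65.3460
Critical values: χ²_{0.95,33} = 20.867, χ²_{0.05,33} = 47.400
Rejection region: χ² < 20.867 or χ² > 47.400
Decision: reject H₀

Answer: χ² = 65.3460, reject H₀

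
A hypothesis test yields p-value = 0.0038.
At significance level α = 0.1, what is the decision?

Compare p-value to α:
0.0038 < 0.1
Decision: reject H₀

Answer: reject H₀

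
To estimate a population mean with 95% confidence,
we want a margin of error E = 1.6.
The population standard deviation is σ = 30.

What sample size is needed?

Answer: n = 1351

Derivation:
z_0.025 = 1.960
n = (z×σ/E)² = (1.960×30/1.6)²
n = 1350.5625
Round up: n = 1351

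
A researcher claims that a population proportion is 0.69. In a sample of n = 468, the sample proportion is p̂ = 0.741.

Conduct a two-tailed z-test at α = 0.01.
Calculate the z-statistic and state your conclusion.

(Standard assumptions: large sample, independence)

H₀: p = 0.69, H₁: p ≠ 0.69
Standard error: SE = √(p₀(1-p₀)/n) = √(0.69×0.31/468) = 0.021379
z-statistic: z = (p̂ - p₀)/SE = (0.741 - 0.69)/0.021379 = 2.3855
Critical value: z_0.005 = ±2.576
p-value = 0.0171
Decision: fail to reject H₀ at α = 0.01

Answer: z = 2.3855, fail to reject H₀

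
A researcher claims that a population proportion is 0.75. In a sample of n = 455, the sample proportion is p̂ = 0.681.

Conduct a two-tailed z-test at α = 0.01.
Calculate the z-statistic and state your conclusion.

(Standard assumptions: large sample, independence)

Answer: z = -3.3990, reject H₀

Derivation:
H₀: p = 0.75, H₁: p ≠ 0.75
Standard error: SE = √(p₀(1-p₀)/n) = √(0.75×0.25/455) = 0.020300
z-statistic: z = (p̂ - p₀)/SE = (0.681 - 0.75)/0.020300 = -3.3990
Critical value: z_0.005 = ±2.576
p-value = 0.0007
Decision: reject H₀ at α = 0.01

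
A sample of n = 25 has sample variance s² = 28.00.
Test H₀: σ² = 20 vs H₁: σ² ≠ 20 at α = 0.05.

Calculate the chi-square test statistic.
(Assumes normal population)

df = n - 1 = 24
χ² = (n-1)s²/σ₀² = 24×28.00/20 = 33.6000
Critical values: χ²_{0.975,24} = 12.401, χ²_{0.025,24} = 39.364
Rejection region: χ² < 12.401 or χ² > 39.364
Decision: fail to reject H₀

Answer: χ² = 33.6000, fail to reject H₀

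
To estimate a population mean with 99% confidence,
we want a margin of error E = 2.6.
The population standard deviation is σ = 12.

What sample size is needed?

z_0.005 = 2.576
n = (z×σ/E)² = (2.576×12/2.6)²
n = 141.3538
Round up: n = 142

Answer: n = 142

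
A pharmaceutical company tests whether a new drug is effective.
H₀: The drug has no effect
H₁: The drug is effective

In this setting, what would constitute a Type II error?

Type I error (α): Rejecting H₀ when H₀ is true
Type II error (β): Failing to reject H₀ when H₁ is true

Answer: Failing to detect the drug's effect when it actually works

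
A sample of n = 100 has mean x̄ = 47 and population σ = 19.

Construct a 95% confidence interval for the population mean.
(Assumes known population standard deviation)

Answer: (43.2760, 50.7240)

Derivation:
Confidence level: 95%, α = 0.05
z_0.025 = 1.960
SE = σ/√n = 19/√100 = 1.9000
Margin of error = 1.960 × 1.9000 = 3.7240
CI: x̄ ± margin = 47 ± 3.7240
CI: (43.2760, 50.7240)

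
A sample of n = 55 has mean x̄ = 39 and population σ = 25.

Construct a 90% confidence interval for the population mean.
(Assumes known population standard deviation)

Confidence level: 90%, α = 0.1
z_0.05 = 1.645
SE = σ/√n = 25/√55 = 3.3710
Margin of error = 1.645 × 3.3710 = 5.5453
CI: x̄ ± margin = 39 ± 5.5453
CI: (33.4547, 44.5453)

Answer: (33.4547, 44.5453)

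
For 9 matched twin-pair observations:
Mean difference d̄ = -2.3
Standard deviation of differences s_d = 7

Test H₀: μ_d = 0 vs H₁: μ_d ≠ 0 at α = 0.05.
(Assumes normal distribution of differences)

df = n - 1 = 8
SE = s_d/√n = 7/√9 = 2.3333
t = d̄/SE = -2.3/2.3333 = -0.9857
Critical value: t_{0.025,8} = ±2.306
p-value ≈ 0.3531
Decision: fail to reject H₀

Answer: t = -0.9857, fail to reject H₀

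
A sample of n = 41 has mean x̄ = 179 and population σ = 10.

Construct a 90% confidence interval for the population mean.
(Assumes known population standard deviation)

Answer: (176.4310, 181.5690)

Derivation:
Confidence level: 90%, α = 0.1
z_0.05 = 1.645
SE = σ/√n = 10/√41 = 1.5617
Margin of error = 1.645 × 1.5617 = 2.5690
CI: x̄ ± margin = 179 ± 2.5690
CI: (176.4310, 181.5690)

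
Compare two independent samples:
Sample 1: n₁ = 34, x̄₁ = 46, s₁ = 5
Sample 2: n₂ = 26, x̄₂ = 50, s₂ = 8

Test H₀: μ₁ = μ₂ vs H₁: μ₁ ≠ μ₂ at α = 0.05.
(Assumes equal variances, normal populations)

Pooled variance: s²_p = [33×5² + 25×8²]/(58) = 41.8103
s_p = 6.4661
SE = s_p×√(1/n₁ + 1/n₂) = 6.4661×√(1/34 + 1/26) = 1.6846
t = (x̄₁ - x̄₂)/SE = (46 - 50)/1.6846 = -2.3745
df = 58, t-critical = ±2.002
Decision: reject H₀

Answer: t = -2.3745, reject H₀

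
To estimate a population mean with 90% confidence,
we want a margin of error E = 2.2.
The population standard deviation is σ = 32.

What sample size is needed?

Answer: n = 573

Derivation:
z_0.05 = 1.645
n = (z×σ/E)² = (1.645×32/2.2)²
n = 572.5144
Round up: n = 573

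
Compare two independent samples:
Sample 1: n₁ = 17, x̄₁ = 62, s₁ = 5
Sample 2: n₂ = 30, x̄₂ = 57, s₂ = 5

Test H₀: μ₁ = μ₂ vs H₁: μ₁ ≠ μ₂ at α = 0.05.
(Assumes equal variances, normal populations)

Answer: t = 3.2940, reject H₀

Derivation:
Pooled variance: s²_p = [16×5² + 29×5²]/(45) = 25.0000
s_p = 5.0000
SE = s_p×√(1/n₁ + 1/n₂) = 5.0000×√(1/17 + 1/30) = 1.5179
t = (x̄₁ - x̄₂)/SE = (62 - 57)/1.5179 = 3.2940
df = 45, t-critical = ±2.014
Decision: reject H₀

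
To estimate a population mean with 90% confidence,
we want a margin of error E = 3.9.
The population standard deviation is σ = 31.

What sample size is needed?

z_0.05 = 1.645
n = (z×σ/E)² = (1.645×31/3.9)²
n = 170.9724
Round up: n = 171

Answer: n = 171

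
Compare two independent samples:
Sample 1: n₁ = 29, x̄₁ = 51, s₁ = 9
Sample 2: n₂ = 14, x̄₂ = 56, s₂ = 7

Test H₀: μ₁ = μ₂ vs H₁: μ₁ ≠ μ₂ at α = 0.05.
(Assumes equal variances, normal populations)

Answer: t = -1.8252, fail to reject H₀

Derivation:
Pooled variance: s²_p = [28×9² + 13×7²]/(41) = 70.8537
s_p = 8.4175
SE = s_p×√(1/n₁ + 1/n₂) = 8.4175×√(1/29 + 1/14) = 2.7394
t = (x̄₁ - x̄₂)/SE = (51 - 56)/2.7394 = -1.8252
df = 41, t-critical = ±2.020
Decision: fail to reject H₀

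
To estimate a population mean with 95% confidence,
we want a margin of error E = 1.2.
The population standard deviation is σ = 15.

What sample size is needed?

Answer: n = 601

Derivation:
z_0.025 = 1.960
n = (z×σ/E)² = (1.960×15/1.2)²
n = 600.2500
Round up: n = 601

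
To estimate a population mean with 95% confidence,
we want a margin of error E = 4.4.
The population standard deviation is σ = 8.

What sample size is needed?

z_0.025 = 1.960
n = (z×σ/E)² = (1.960×8/4.4)²
n = 12.6995
Round up: n = 13

Answer: n = 13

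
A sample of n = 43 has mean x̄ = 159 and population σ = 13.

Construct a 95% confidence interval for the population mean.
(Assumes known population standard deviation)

Answer: (155.1143, 162.8857)

Derivation:
Confidence level: 95%, α = 0.05
z_0.025 = 1.960
SE = σ/√n = 13/√43 = 1.9825
Margin of error = 1.960 × 1.9825 = 3.8857
CI: x̄ ± margin = 159 ± 3.8857
CI: (155.1143, 162.8857)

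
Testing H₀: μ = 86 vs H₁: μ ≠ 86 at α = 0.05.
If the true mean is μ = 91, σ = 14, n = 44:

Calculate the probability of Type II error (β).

Answer: β ≈ 0.3413

Derivation:
SE = σ/√n = 14/√44 = 2.1106
Critical values: μ₀ ± z_0.025×SE = 86 ± 1.960×2.1106
Acceptance region: (81.8632, 90.1368)
Under H₁ (μ = 91): z_high = (90.1368 - 91)/2.1106 = -0.4090, z_low = (81.8632 - 91)/2.1106 = -4.3290
β = P(not reject | H₁) = Φ(-0.4090) - Φ(-4.3290) ≈ 0.3413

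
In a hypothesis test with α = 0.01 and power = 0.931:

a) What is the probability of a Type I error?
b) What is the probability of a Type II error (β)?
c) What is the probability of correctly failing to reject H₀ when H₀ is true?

Answer: a) 0.01, b) 0.069, c) 0.99

Derivation:
a) Type I error probability = α = 0.01
b) Power = P(reject H₀ | H₁ true) = 1 - β = 0.931, so Type II error probability = β = 1 - Power = 0.069
c) P(fail to reject H₀ | H₀ true) = 1 - α = 0.99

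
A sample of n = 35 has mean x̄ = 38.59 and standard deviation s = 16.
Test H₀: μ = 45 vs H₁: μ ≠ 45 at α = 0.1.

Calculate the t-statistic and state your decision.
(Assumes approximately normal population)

df = n - 1 = 34
SE = s/√n = 16/√35 = 2.7045
t = (x̄ - μ₀)/SE = (38.59 - 45)/2.7045 = -2.3701
Critical value: t_{0.05,34} = ±1.691
p-value ≈ 0.0236
Decision: reject H₀

Answer: t = -2.3701, reject H₀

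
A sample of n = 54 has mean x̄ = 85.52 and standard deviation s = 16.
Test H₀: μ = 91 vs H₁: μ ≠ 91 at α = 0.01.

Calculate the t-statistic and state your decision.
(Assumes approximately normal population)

Answer: t = -2.5169, fail to reject H₀

Derivation:
df = n - 1 = 53
SE = s/√n = 16/√54 = 2.1773
t = (x̄ - μ₀)/SE = (85.52 - 91)/2.1773 = -2.5169
Critical value: t_{0.005,53} = ±2.672
p-value ≈ 0.0149
Decision: fail to reject H₀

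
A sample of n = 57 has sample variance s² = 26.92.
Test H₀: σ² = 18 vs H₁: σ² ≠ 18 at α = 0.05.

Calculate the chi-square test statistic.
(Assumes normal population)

df = n - 1 = 56
χ² = (n-1)s²/σ₀² = 56×26.92/18 = 83.7511
Critical values: χ²_{0.975,56} = 37.212, χ²_{0.025,56} = 78.567
Rejection region: χ² < 37.212 or χ² > 78.567
Decision: reject H₀

Answer: χ² = 83.7511, reject H₀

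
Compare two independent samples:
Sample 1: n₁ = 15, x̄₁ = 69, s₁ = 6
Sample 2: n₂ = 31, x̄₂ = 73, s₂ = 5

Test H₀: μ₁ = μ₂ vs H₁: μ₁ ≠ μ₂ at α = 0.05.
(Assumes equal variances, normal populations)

Pooled variance: s²_p = [14×6² + 30×5²]/(44) = 28.5000
s_p = 5.3385
SE = s_p×√(1/n₁ + 1/n₂) = 5.3385×√(1/15 + 1/31) = 1.6791
t = (x̄₁ - x̄₂)/SE = (69 - 73)/1.6791 = -2.3822
df = 44, t-critical = ±2.015
Decision: reject H₀

Answer: t = -2.3822, reject H₀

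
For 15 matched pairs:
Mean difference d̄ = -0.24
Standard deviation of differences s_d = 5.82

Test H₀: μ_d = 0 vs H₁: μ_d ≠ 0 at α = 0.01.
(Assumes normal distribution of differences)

Answer: t = -0.1597, fail to reject H₀

Derivation:
df = n - 1 = 14
SE = s_d/√n = 5.82/√15 = 1.5027
t = d̄/SE = -0.24/1.5027 = -0.1597
Critical value: t_{0.005,14} = ±2.977
p-value ≈ 0.8754
Decision: fail to reject H₀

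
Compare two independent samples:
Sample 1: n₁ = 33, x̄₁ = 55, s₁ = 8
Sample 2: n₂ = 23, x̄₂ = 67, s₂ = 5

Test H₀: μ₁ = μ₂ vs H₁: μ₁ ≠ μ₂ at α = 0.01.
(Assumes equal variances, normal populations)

Answer: t = -6.3691, reject H₀

Derivation:
Pooled variance: s²_p = [32×8² + 22×5²]/(54) = 48.1111
s_p = 6.9362
SE = s_p×√(1/n₁ + 1/n₂) = 6.9362×√(1/33 + 1/23) = 1.8841
t = (x̄₁ - x̄₂)/SE = (55 - 67)/1.8841 = -6.3691
df = 54, t-critical = ±2.670
Decision: reject H₀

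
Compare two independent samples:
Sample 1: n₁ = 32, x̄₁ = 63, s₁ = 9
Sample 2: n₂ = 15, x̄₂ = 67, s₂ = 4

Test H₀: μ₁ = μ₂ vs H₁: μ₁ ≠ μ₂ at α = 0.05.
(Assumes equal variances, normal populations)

Answer: t = -1.6397, fail to reject H₀

Derivation:
Pooled variance: s²_p = [31×9² + 14×4²]/(45) = 60.7778
s_p = 7.7960
SE = s_p×√(1/n₁ + 1/n₂) = 7.7960×√(1/32 + 1/15) = 2.4395
t = (x̄₁ - x̄₂)/SE = (63 - 67)/2.4395 = -1.6397
df = 45, t-critical = ±2.014
Decision: fail to reject H₀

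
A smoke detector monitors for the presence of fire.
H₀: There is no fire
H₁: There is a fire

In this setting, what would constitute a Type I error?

Type I error (α): Rejecting H₀ when H₀ is true
Type II error (β): Failing to reject H₀ when H₁ is true

Answer: The alarm sounds when there is no fire (false alarm)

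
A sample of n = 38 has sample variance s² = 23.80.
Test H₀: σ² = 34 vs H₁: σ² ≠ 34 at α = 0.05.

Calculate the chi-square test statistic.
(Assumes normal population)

Answer: χ² = 25.9000, fail to reject H₀

Derivation:
df = n - 1 = 37
χ² = (n-1)s²/σ₀² = 37×23.80/34 = 25.9000
Critical values: χ²_{0.975,37} = 22.106, χ²_{0.025,37} = 55.668
Rejection region: χ² < 22.106 or χ² > 55.668
Decision: fail to reject H₀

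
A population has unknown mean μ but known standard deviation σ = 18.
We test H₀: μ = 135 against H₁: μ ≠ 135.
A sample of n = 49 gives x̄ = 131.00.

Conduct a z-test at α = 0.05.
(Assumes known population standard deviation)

Answer: z = -1.5556, fail to reject H₀

Derivation:
Standard error: SE = σ/√n = 18/√49 = 2.5714
z-statistic: z = (x̄ - μ₀)/SE = (131.00 - 135)/2.5714 = -1.5556
Critical value: ±1.960
p-value = 0.1198
Decision: fail to reject H₀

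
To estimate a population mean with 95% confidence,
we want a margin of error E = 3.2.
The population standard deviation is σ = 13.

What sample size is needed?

Answer: n = 64

Derivation:
z_0.025 = 1.960
n = (z×σ/E)² = (1.960×13/3.2)²
n = 63.4014
Round up: n = 64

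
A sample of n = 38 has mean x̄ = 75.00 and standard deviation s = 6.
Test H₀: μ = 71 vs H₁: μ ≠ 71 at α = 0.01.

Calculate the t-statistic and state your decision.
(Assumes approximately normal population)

df = n - 1 = 37
SE = s/√n = 6/√38 = 0.9733
t = (x̄ - μ₀)/SE = (75.00 - 71)/0.9733 = 4.1097
Critical value: t_{0.005,37} = ±2.715
p-value ≈ 0.0002
Decision: reject H₀

Answer: t = 4.1097, reject H₀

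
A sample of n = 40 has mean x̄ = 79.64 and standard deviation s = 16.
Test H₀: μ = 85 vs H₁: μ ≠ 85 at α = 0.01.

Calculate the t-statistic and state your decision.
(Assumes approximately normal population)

df = n - 1 = 39
SE = s/√n = 16/√40 = 2.5298
t = (x̄ - μ₀)/SE = (79.64 - 85)/2.5298 = -2.1187
Critical value: t_{0.005,39} = ±2.708
p-value ≈ 0.0405
Decision: fail to reject H₀

Answer: t = -2.1187, fail to reject H₀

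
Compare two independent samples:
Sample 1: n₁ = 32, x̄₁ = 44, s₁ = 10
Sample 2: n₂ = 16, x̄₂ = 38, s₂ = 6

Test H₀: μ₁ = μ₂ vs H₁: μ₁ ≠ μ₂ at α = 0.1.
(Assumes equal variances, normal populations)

Pooled variance: s²_p = [31×10² + 15×6²]/(46) = 79.1304
s_p = 8.8955
SE = s_p×√(1/n₁ + 1/n₂) = 8.8955×√(1/32 + 1/16) = 2.7237
t = (x̄₁ - x̄₂)/SE = (44 - 38)/2.7237 = 2.2029
df = 46, t-critical = ±1.679
Decision: reject H₀

Answer: t = 2.2029, reject H₀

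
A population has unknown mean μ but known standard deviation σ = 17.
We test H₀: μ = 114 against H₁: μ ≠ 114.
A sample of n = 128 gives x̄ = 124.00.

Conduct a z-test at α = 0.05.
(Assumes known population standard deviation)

Answer: z = 6.6551, reject H₀

Derivation:
Standard error: SE = σ/√n = 17/√128 = 1.5026
z-statistic: z = (x̄ - μ₀)/SE = (124.00 - 114)/1.5026 = 6.6551
Critical value: ±1.960
p-value < 0.0001
Decision: reject H₀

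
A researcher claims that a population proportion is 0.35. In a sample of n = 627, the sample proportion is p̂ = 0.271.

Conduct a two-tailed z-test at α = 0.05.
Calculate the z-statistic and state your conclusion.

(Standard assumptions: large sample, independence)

Answer: z = -4.1474, reject H₀

Derivation:
H₀: p = 0.35, H₁: p ≠ 0.35
Standard error: SE = √(p₀(1-p₀)/n) = √(0.35×0.65/627) = 0.019048
z-statistic: z = (p̂ - p₀)/SE = (0.271 - 0.35)/0.019048 = -4.1474
Critical value: z_0.025 = ±1.960
p-value < 0.0001
Decision: reject H₀ at α = 0.05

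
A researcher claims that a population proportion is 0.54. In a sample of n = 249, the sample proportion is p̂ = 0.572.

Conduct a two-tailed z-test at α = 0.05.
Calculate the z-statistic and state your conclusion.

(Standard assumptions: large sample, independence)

H₀: p = 0.54, H₁: p ≠ 0.54
Standard error: SE = √(p₀(1-p₀)/n) = √(0.54×0.46/249) = 0.031585
z-statistic: z = (p̂ - p₀)/SE = (0.572 - 0.54)/0.031585 = 1.0131
Critical value: z_0.025 = ±1.960
p-value = 0.3110
Decision: fail to reject H₀ at α = 0.05

Answer: z = 1.0131, fail to reject H₀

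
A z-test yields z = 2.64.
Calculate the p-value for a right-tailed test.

Answer: p-value ≈ 0.0041

Derivation:
For z = 2.64:
p = P(Z > 2.64) = 1 - Φ(2.64) = 0.0041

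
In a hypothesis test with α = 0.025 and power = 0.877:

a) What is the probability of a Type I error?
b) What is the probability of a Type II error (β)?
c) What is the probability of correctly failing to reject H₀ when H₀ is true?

Answer: a) 0.025, b) 0.123, c) 0.975

Derivation:
a) Type I error probability = α = 0.025
b) Power = P(reject H₀ | H₁ true) = 1 - β = 0.877, so Type II error probability = β = 1 - Power = 0.123
c) P(fail to reject H₀ | H₀ true) = 1 - α = 0.975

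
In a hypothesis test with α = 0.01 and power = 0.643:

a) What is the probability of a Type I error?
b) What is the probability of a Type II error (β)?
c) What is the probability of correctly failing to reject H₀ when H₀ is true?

a) Type I error probability = α = 0.01
b) Power = P(reject H₀ | H₁ true) = 1 - β = 0.643, so Type II error probability = β = 1 - Power = 0.357
c) P(fail to reject H₀ | H₀ true) = 1 - α = 0.99

Answer: a) 0.01, b) 0.357, c) 0.99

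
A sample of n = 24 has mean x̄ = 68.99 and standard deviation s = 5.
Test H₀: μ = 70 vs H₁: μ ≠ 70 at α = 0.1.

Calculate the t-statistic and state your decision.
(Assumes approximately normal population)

df = n - 1 = 23
SE = s/√n = 5/√24 = 1.0206
t = (x̄ - μ₀)/SE = (68.99 - 70)/1.0206 = -0.9896
Critical value: t_{0.05,23} = ±1.714
p-value ≈ 0.3327
Decision: fail to reject H₀

Answer: t = -0.9896, fail to reject H₀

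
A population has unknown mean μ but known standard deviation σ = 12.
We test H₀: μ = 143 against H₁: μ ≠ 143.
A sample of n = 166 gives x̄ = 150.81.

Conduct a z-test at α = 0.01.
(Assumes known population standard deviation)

Answer: z = 8.3852, reject H₀

Derivation:
Standard error: SE = σ/√n = 12/√166 = 0.9314
z-statistic: z = (x̄ - μ₀)/SE = (150.81 - 143)/0.9314 = 8.3852
Critical value: ±2.576
p-value < 0.0001
Decision: reject H₀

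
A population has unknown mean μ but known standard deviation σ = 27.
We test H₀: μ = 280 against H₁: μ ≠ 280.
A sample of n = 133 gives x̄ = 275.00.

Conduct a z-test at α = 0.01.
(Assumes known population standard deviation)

Standard error: SE = σ/√n = 27/√133 = 2.3412
z-statistic: z = (x̄ - μ₀)/SE = (275.00 - 280)/2.3412 = -2.1357
Critical value: ±2.576
p-value = 0.0327
Decision: fail to reject H₀

Answer: z = -2.1357, fail to reject H₀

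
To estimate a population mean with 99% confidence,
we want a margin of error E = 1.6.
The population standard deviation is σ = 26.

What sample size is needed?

Answer: n = 1753

Derivation:
z_0.005 = 2.576
n = (z×σ/E)² = (2.576×26/1.6)²
n = 1752.2596
Round up: n = 1753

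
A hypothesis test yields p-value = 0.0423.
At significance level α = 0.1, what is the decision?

Answer: reject H₀

Derivation:
Compare p-value to α:
0.0423 < 0.1
Decision: reject H₀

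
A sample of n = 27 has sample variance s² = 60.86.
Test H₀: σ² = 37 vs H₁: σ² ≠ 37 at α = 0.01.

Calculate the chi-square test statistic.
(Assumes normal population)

df = n - 1 = 26
χ² = (n-1)s²/σ₀² = 26×60.86/37 = 42.7665
Critical values: χ²_{0.995,26} = 11.160, χ²_{0.005,26} = 48.290
Rejection region: χ² < 11.160 or χ² > 48.290
Decision: fail to reject H₀

Answer: χ² = 42.7665, fail to reject H₀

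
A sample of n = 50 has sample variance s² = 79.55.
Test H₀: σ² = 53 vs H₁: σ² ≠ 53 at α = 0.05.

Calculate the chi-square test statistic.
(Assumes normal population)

Answer: χ² = 73.5462, reject H₀

Derivation:
df = n - 1 = 49
χ² = (n-1)s²/σ₀² = 49×79.55/53 = 73.5462
Critical values: χ²_{0.975,49} = 31.555, χ²_{0.025,49} = 70.222
Rejection region: χ² < 31.555 or χ² > 70.222
Decision: reject H₀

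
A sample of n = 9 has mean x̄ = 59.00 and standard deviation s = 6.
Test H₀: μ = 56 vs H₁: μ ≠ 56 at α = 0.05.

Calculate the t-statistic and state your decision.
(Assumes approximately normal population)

Answer: t = 1.5000, fail to reject H₀

Derivation:
df = n - 1 = 8
SE = s/√n = 6/√9 = 2.0000
t = (x̄ - μ₀)/SE = (59.00 - 56)/2.0000 = 1.5000
Critical value: t_{0.025,8} = ±2.306
p-value ≈ 0.1720
Decision: fail to reject H₀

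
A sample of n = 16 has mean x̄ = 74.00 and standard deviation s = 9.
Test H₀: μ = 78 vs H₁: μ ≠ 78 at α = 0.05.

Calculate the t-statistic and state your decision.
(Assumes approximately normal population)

Answer: t = -1.7778, fail to reject H₀

Derivation:
df = n - 1 = 15
SE = s/√n = 9/√16 = 2.2500
t = (x̄ - μ₀)/SE = (74.00 - 78)/2.2500 = -1.7778
Critical value: t_{0.025,15} = ±2.131
p-value ≈ 0.0957
Decision: fail to reject H₀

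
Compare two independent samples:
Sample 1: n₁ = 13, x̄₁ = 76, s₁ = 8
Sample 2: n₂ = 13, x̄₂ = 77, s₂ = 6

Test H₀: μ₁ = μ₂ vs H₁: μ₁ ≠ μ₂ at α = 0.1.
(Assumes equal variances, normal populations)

Answer: t = -0.3606, fail to reject H₀

Derivation:
Pooled variance: s²_p = [12×8² + 12×6²]/(24) = 50.0000
s_p = 7.0711
SE = s_p×√(1/n₁ + 1/n₂) = 7.0711×√(1/13 + 1/13) = 2.7735
t = (x̄₁ - x̄₂)/SE = (76 - 77)/2.7735 = -0.3606
df = 24, t-critical = ±1.711
Decision: fail to reject H₀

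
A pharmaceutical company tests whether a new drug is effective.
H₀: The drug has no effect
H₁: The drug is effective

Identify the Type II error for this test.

Answer: Failing to detect the drug's effect when it actually works

Derivation:
Type I error (α): Rejecting H₀ when H₀ is true
Type II error (β): Failing to reject H₀ when H₁ is true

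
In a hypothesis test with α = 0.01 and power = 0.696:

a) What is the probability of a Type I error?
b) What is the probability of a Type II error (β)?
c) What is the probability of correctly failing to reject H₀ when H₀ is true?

Answer: a) 0.01, b) 0.304, c) 0.99

Derivation:
a) Type I error probability = α = 0.01
b) Power = P(reject H₀ | H₁ true) = 1 - β = 0.696, so Type II error probability = β = 1 - Power = 0.304
c) P(fail to reject H₀ | H₀ true) = 1 - α = 0.99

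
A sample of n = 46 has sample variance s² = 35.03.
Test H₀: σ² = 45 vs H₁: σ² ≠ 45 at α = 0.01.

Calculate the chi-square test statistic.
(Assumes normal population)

df = n - 1 = 45
χ² = (n-1)s²/σ₀² = 45×35.03/45 = 35.0300
Critical values: χ²_{0.995,45} = 24.311, χ²_{0.005,45} = 73.166
Rejection region: χ² < 24.311 or χ² > 73.166
Decision: fail to reject H₀

Answer: χ² = 35.0300, fail to reject H₀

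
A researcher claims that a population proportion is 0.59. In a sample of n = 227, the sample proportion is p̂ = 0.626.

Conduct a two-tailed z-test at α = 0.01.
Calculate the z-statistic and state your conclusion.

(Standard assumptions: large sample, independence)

H₀: p = 0.59, H₁: p ≠ 0.59
Standard error: SE = √(p₀(1-p₀)/n) = √(0.59×0.41/227) = 0.032644
z-statistic: z = (p̂ - p₀)/SE = (0.626 - 0.59)/0.032644 = 1.1028
Critical value: z_0.005 = ±2.576
p-value = 0.2701
Decision: fail to reject H₀ at α = 0.01

Answer: z = 1.1028, fail to reject H₀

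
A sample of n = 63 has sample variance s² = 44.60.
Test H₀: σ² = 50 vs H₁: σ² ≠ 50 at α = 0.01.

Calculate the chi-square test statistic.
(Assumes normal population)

df = n - 1 = 62
χ² = (n-1)s²/σ₀² = 62×44.60/50 = 55.3040
Critical values: χ²_{0.995,62} = 37.068, χ²_{0.005,62} = 94.419
Rejection region: χ² < 37.068 or χ² > 94.419
Decision: fail to reject H₀

Answer: χ² = 55.3040, fail to reject H₀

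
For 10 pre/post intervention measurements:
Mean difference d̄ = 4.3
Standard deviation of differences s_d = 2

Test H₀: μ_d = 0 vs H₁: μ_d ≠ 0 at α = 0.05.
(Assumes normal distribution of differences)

df = n - 1 = 9
SE = s_d/√n = 2/√10 = 0.6325
t = d̄/SE = 4.3/0.6325 = 6.7984
Critical value: t_{0.025,9} = ±2.262
p-value ≈ 0.0001
Decision: reject H₀

Answer: t = 6.7984, reject H₀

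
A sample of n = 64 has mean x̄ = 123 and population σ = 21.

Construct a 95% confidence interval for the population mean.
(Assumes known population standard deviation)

Answer: (117.8550, 128.1450)

Derivation:
Confidence level: 95%, α = 0.05
z_0.025 = 1.960
SE = σ/√n = 21/√64 = 2.6250
Margin of error = 1.960 × 2.6250 = 5.1450
CI: x̄ ± margin = 123 ± 5.1450
CI: (117.8550, 128.1450)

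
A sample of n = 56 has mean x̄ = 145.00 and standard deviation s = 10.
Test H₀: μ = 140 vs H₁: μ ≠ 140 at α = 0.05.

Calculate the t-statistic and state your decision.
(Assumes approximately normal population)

df = n - 1 = 55
SE = s/√n = 10/√56 = 1.3363
t = (x̄ - μ₀)/SE = (145.00 - 140)/1.3363 = 3.7417
Critical value: t_{0.025,55} = ±2.004
p-value ≈ 0.0004
Decision: reject H₀

Answer: t = 3.7417, reject H₀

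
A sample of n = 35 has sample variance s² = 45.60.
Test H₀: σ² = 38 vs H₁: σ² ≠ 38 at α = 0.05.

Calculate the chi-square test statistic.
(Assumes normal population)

df = n - 1 = 34
χ² = (n-1)s²/σ₀² = 34×45.60/38 = 40.8000
Critical values: χ²_{0.975,34} = 19.806, χ²_{0.025,34} = 51.966
Rejection region: χ² < 19.806 or χ² > 51.966
Decision: fail to reject H₀

Answer: χ² = 40.8000, fail to reject H₀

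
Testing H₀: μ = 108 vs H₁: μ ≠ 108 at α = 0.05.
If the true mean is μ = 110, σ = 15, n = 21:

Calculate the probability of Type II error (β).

SE = σ/√n = 15/√21 = 3.2733
Critical values: μ₀ ± z_0.025×SE = 108 ± 1.960×3.2733
Acceptance region: (101.5843, 114.4157)
Under H₁ (μ = 110): z_high = (114.4157 - 110)/3.2733 = 1.3490, z_low = (101.5843 - 110)/3.2733 = -2.5710
β = P(not reject | H₁) = Φ(1.3490) - Φ(-2.5710) ≈ 0.9063

Answer: β ≈ 0.9063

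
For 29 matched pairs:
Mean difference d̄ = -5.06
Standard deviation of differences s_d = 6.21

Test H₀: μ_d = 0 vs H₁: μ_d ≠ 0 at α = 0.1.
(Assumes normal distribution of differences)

df = n - 1 = 28
SE = s_d/√n = 6.21/√29 = 1.1532
t = d̄/SE = -5.06/1.1532 = -4.3878
Critical value: t_{0.05,28} = ±1.701
p-value ≈ 0.0001
Decision: reject H₀

Answer: t = -4.3878, reject H₀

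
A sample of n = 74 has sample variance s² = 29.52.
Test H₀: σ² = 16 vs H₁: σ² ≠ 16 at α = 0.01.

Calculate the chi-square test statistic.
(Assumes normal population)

df = n - 1 = 73
χ² = (n-1)s²/σ₀² = 73×29.52/16 = 134.6850
Critical values: χ²_{0.995,73} = 45.629, χ²_{0.005,73} = 107.862
Rejection region: χ² < 45.629 or χ² > 107.862
Decision: reject H₀

Answer: χ² = 134.6850, reject H₀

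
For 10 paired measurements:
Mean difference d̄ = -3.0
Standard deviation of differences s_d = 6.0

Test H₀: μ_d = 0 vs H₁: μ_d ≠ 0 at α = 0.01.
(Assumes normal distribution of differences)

df = n - 1 = 9
SE = s_d/√n = 6.0/√10 = 1.8974
t = d̄/SE = -3.0/1.8974 = -1.5811
Critical value: t_{0.005,9} = ±3.250
p-value ≈ 0.1483
Decision: fail to reject H₀

Answer: t = -1.5811, fail to reject H₀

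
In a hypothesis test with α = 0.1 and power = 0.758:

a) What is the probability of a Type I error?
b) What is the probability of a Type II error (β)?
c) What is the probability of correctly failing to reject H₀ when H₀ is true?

Answer: a) 0.1, b) 0.242, c) 0.9

Derivation:
a) Type I error probability = α = 0.1
b) Power = P(reject H₀ | H₁ true) = 1 - β = 0.758, so Type II error probability = β = 1 - Power = 0.242
c) P(fail to reject H₀ | H₀ true) = 1 - α = 0.9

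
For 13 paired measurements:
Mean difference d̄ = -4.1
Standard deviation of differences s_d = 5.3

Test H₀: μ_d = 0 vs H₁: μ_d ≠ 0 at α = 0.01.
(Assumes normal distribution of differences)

Answer: t = -2.7891, fail to reject H₀

Derivation:
df = n - 1 = 12
SE = s_d/√n = 5.3/√13 = 1.4700
t = d̄/SE = -4.1/1.4700 = -2.7891
Critical value: t_{0.005,12} = ±3.055
p-value ≈ 0.0164
Decision: fail to reject H₀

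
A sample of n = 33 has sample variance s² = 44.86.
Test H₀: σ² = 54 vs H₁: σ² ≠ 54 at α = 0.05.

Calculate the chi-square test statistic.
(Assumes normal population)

df = n - 1 = 32
χ² = (n-1)s²/σ₀² = 32×44.86/54 = 26.5837
Critical values: χ²_{0.975,32} = 18.291, χ²_{0.025,32} = 49.480
Rejection region: χ² < 18.291 or χ² > 49.480
Decision: fail to reject H₀

Answer: χ² = 26.5837, fail to reject H₀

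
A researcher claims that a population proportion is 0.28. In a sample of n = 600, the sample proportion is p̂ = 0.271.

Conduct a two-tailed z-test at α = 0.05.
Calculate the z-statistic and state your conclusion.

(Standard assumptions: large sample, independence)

Answer: z = -0.4910, fail to reject H₀

Derivation:
H₀: p = 0.28, H₁: p ≠ 0.28
Standard error: SE = √(p₀(1-p₀)/n) = √(0.28×0.72/600) = 0.018330
z-statistic: z = (p̂ - p₀)/SE = (0.271 - 0.28)/0.018330 = -0.4910
Critical value: z_0.025 = ±1.960
p-value = 0.6234
Decision: fail to reject H₀ at α = 0.05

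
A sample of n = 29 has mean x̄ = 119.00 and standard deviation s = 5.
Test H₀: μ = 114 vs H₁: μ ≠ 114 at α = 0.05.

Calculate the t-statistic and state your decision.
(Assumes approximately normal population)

Answer: t = 5.3850, reject H₀

Derivation:
df = n - 1 = 28
SE = s/√n = 5/√29 = 0.9285
t = (x̄ - μ₀)/SE = (119.00 - 114)/0.9285 = 5.3850
Critical value: t_{0.025,28} = ±2.048
p-value < 0.0001
Decision: reject H₀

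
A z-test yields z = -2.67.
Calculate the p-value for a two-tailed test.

For z = -2.67:
p = 2×P(Z > |-2.67|) = 2×(1 - Φ(2.67)) = 0.0076

Answer: p-value ≈ 0.0076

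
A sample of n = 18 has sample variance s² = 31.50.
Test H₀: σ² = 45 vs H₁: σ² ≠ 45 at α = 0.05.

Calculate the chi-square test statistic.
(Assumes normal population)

df = n - 1 = 17
χ² = (n-1)s²/σ₀² = 17×31.50/45 = 11.9000
Critical values: χ²_{0.975,17} = 7.564, χ²_{0.025,17} = 30.191
Rejection region: χ² < 7.564 or χ² > 30.191
Decision: fail to reject H₀

Answer: χ² = 11.9000, fail to reject H₀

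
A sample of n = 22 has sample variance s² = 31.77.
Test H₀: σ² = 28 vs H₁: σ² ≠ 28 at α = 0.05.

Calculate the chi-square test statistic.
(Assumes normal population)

df = n - 1 = 21
χ² = (n-1)s²/σ₀² = 21×31.77/28 = 23.8275
Critical values: χ²_{0.975,21} = 10.283, χ²_{0.025,21} = 35.479
Rejection region: χ² < 10.283 or χ² > 35.479
Decision: fail to reject H₀

Answer: χ² = 23.8275, fail to reject H₀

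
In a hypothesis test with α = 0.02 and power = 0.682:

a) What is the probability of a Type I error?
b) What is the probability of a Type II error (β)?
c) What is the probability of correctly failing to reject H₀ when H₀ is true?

Answer: a) 0.02, b) 0.318, c) 0.98

Derivation:
a) Type I error probability = α = 0.02
b) Power = P(reject H₀ | H₁ true) = 1 - β = 0.682, so Type II error probability = β = 1 - Power = 0.318
c) P(fail to reject H₀ | H₀ true) = 1 - α = 0.98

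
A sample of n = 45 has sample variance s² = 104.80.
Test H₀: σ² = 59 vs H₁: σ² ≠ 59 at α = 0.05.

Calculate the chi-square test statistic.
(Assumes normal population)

Answer: χ² = 78.1559, reject H₀

Derivation:
df = n - 1 = 44
χ² = (n-1)s²/σ₀² = 44×104.80/59 = 78.1559
Critical values: χ²_{0.975,44} = 27.575, χ²_{0.025,44} = 64.201
Rejection region: χ² < 27.575 or χ² > 64.201
Decision: reject H₀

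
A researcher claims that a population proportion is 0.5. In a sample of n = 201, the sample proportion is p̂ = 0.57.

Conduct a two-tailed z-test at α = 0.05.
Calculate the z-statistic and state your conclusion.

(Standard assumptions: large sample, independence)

H₀: p = 0.5, H₁: p ≠ 0.5
Standard error: SE = √(p₀(1-p₀)/n) = √(0.5×0.5/201) = 0.035267
z-statistic: z = (p̂ - p₀)/SE = (0.57 - 0.5)/0.035267 = 1.9849
Critical value: z_0.025 = ±1.960
p-value = 0.0472
Decision: reject H₀ at α = 0.05

Answer: z = 1.9849, reject H₀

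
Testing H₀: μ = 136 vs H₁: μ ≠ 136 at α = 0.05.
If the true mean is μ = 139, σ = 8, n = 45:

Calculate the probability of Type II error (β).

SE = σ/√n = 8/√45 = 1.1926
Critical values: μ₀ ± z_0.025×SE = 136 ± 1.960×1.1926
Acceptance region: (133.6625, 138.3375)
Under H₁ (μ = 139): z_high = (138.3375 - 139)/1.1926 = -0.5555, z_low = (133.6625 - 139)/1.1926 = -4.4755
β = P(not reject | H₁) = Φ(-0.5555) - Φ(-4.4755) ≈ 0.2893

Answer: β ≈ 0.2893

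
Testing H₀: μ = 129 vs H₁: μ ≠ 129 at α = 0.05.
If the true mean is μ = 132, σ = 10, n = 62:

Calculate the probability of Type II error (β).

Answer: β ≈ 0.3438

Derivation:
SE = σ/√n = 10/√62 = 1.2700
Critical values: μ₀ ± z_0.025×SE = 129 ± 1.960×1.2700
Acceptance region: (126.5108, 131.4892)
Under H₁ (μ = 132): z_high = (131.4892 - 132)/1.2700 = -0.4022, z_low = (126.5108 - 132)/1.2700 = -4.3222
β = P(not reject | H₁) = Φ(-0.4022) - Φ(-4.3222) ≈ 0.3438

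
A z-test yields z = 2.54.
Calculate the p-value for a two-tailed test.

Answer: p-value ≈ 0.0111

Derivation:
For z = 2.54:
p = 2×P(Z > |2.54|) = 2×(1 - Φ(2.54)) = 0.0111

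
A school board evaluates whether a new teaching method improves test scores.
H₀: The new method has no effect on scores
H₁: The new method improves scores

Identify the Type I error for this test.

Type I error (α): Rejecting H₀ when H₀ is true
Type II error (β): Failing to reject H₀ when H₁ is true

Answer: Concluding the new method improves scores when it actually doesn't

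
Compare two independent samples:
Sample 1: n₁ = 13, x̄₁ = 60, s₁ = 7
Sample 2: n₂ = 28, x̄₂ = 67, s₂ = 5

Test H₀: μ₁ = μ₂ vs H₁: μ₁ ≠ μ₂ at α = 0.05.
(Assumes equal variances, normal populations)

Answer: t = -3.6651, reject H₀

Derivation:
Pooled variance: s²_p = [12×7² + 27×5²]/(39) = 32.3846
s_p = 5.6907
SE = s_p×√(1/n₁ + 1/n₂) = 5.6907×√(1/13 + 1/28) = 1.9099
t = (x̄₁ - x̄₂)/SE = (60 - 67)/1.9099 = -3.6651
df = 39, t-critical = ±2.023
Decision: reject H₀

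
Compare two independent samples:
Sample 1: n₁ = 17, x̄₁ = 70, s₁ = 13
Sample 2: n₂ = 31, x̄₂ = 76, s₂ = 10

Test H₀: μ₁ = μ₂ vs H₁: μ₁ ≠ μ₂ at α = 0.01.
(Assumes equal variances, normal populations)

Answer: t = -1.7853, fail to reject H₀

Derivation:
Pooled variance: s²_p = [16×13² + 30×10²]/(46) = 124.0000
s_p = 11.1355
SE = s_p×√(1/n₁ + 1/n₂) = 11.1355×√(1/17 + 1/31) = 3.3607
t = (x̄₁ - x̄₂)/SE = (70 - 76)/3.3607 = -1.7853
df = 46, t-critical = ±2.687
Decision: fail to reject H₀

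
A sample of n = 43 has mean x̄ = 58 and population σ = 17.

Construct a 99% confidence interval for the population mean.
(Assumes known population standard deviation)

Confidence level: 99%, α = 0.01
z_0.005 = 2.576
SE = σ/√n = 17/√43 = 2.5925
Margin of error = 2.576 × 2.5925 = 6.6783
CI: x̄ ± margin = 58 ± 6.6783
CI: (51.3217, 64.6783)

Answer: (51.3217, 64.6783)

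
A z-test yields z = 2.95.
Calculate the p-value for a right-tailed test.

For z = 2.95:
p = P(Z > 2.95) = 1 - Φ(2.95) = 0.0016

Answer: p-value ≈ 0.0016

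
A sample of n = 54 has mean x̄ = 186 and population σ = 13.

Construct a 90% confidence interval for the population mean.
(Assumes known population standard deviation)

Confidence level: 90%, α = 0.1
z_0.05 = 1.645
SE = σ/√n = 13/√54 = 1.7691
Margin of error = 1.645 × 1.7691 = 2.9102
CI: x̄ ± margin = 186 ± 2.9102
CI: (183.0898, 188.9102)

Answer: (183.0898, 188.9102)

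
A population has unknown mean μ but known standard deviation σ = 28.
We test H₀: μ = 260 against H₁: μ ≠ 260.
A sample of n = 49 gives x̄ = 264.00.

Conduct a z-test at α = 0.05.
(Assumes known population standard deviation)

Answer: z = 1.0000, fail to reject H₀

Derivation:
Standard error: SE = σ/√n = 28/√49 = 4.0000
z-statistic: z = (x̄ - μ₀)/SE = (264.00 - 260)/4.0000 = 1.0000
Critical value: ±1.960
p-value = 0.3173
Decision: fail to reject H₀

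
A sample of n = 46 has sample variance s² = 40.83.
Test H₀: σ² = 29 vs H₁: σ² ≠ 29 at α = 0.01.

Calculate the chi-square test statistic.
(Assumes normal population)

df = n - 1 = 45
χ² = (n-1)s²/σ₀² = 45×40.83/29 = 63.3569
Critical values: χ²_{0.995,45} = 24.311, χ²_{0.005,45} = 73.166
Rejection region: χ² < 24.311 or χ² > 73.166
Decision: fail to reject H₀

Answer: χ² = 63.3569, fail to reject H₀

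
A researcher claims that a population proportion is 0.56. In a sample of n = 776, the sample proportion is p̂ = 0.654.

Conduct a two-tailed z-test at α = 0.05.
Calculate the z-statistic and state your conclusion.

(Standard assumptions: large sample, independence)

H₀: p = 0.56, H₁: p ≠ 0.56
Standard error: SE = √(p₀(1-p₀)/n) = √(0.56×0.44/776) = 0.017819
z-statistic: z = (p̂ - p₀)/SE = (0.654 - 0.56)/0.017819 = 5.2753
Critical value: z_0.025 = ±1.960
p-value < 0.0001
Decision: reject H₀ at α = 0.05

Answer: z = 5.2753, reject H₀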